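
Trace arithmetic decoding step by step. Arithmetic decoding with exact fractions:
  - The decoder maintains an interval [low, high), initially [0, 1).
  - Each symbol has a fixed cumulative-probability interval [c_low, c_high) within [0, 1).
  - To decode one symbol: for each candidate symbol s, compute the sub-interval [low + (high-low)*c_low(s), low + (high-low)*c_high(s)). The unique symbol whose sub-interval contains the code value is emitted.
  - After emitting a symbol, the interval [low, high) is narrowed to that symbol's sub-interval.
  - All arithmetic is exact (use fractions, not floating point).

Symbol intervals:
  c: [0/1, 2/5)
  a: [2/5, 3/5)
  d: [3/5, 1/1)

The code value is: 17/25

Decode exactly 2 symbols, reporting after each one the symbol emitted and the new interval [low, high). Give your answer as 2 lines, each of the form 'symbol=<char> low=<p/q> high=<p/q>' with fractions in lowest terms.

Answer: symbol=d low=3/5 high=1/1
symbol=c low=3/5 high=19/25

Derivation:
Step 1: interval [0/1, 1/1), width = 1/1 - 0/1 = 1/1
  'c': [0/1 + 1/1*0/1, 0/1 + 1/1*2/5) = [0/1, 2/5)
  'a': [0/1 + 1/1*2/5, 0/1 + 1/1*3/5) = [2/5, 3/5)
  'd': [0/1 + 1/1*3/5, 0/1 + 1/1*1/1) = [3/5, 1/1) <- contains code 17/25
  emit 'd', narrow to [3/5, 1/1)
Step 2: interval [3/5, 1/1), width = 1/1 - 3/5 = 2/5
  'c': [3/5 + 2/5*0/1, 3/5 + 2/5*2/5) = [3/5, 19/25) <- contains code 17/25
  'a': [3/5 + 2/5*2/5, 3/5 + 2/5*3/5) = [19/25, 21/25)
  'd': [3/5 + 2/5*3/5, 3/5 + 2/5*1/1) = [21/25, 1/1)
  emit 'c', narrow to [3/5, 19/25)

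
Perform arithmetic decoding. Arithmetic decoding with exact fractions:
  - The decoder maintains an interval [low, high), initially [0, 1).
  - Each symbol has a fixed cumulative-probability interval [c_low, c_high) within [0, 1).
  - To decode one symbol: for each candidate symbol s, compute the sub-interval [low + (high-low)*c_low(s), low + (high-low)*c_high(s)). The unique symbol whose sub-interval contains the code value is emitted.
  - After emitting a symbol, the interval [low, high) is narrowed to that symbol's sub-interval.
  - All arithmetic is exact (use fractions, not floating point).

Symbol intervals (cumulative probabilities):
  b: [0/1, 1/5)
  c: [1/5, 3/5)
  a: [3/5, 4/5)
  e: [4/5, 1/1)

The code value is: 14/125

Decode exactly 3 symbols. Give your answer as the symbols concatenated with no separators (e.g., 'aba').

Step 1: interval [0/1, 1/1), width = 1/1 - 0/1 = 1/1
  'b': [0/1 + 1/1*0/1, 0/1 + 1/1*1/5) = [0/1, 1/5) <- contains code 14/125
  'c': [0/1 + 1/1*1/5, 0/1 + 1/1*3/5) = [1/5, 3/5)
  'a': [0/1 + 1/1*3/5, 0/1 + 1/1*4/5) = [3/5, 4/5)
  'e': [0/1 + 1/1*4/5, 0/1 + 1/1*1/1) = [4/5, 1/1)
  emit 'b', narrow to [0/1, 1/5)
Step 2: interval [0/1, 1/5), width = 1/5 - 0/1 = 1/5
  'b': [0/1 + 1/5*0/1, 0/1 + 1/5*1/5) = [0/1, 1/25)
  'c': [0/1 + 1/5*1/5, 0/1 + 1/5*3/5) = [1/25, 3/25) <- contains code 14/125
  'a': [0/1 + 1/5*3/5, 0/1 + 1/5*4/5) = [3/25, 4/25)
  'e': [0/1 + 1/5*4/5, 0/1 + 1/5*1/1) = [4/25, 1/5)
  emit 'c', narrow to [1/25, 3/25)
Step 3: interval [1/25, 3/25), width = 3/25 - 1/25 = 2/25
  'b': [1/25 + 2/25*0/1, 1/25 + 2/25*1/5) = [1/25, 7/125)
  'c': [1/25 + 2/25*1/5, 1/25 + 2/25*3/5) = [7/125, 11/125)
  'a': [1/25 + 2/25*3/5, 1/25 + 2/25*4/5) = [11/125, 13/125)
  'e': [1/25 + 2/25*4/5, 1/25 + 2/25*1/1) = [13/125, 3/25) <- contains code 14/125
  emit 'e', narrow to [13/125, 3/25)

Answer: bce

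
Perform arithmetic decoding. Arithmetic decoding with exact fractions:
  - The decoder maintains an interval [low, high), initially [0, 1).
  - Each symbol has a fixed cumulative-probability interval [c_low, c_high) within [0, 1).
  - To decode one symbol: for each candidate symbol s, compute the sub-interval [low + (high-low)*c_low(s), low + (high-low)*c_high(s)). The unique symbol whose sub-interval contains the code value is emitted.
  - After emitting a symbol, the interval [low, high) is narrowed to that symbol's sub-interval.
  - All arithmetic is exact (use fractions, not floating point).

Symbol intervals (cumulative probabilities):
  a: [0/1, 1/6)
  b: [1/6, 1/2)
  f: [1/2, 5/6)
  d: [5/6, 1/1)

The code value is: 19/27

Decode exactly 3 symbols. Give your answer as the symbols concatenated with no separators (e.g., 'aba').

Step 1: interval [0/1, 1/1), width = 1/1 - 0/1 = 1/1
  'a': [0/1 + 1/1*0/1, 0/1 + 1/1*1/6) = [0/1, 1/6)
  'b': [0/1 + 1/1*1/6, 0/1 + 1/1*1/2) = [1/6, 1/2)
  'f': [0/1 + 1/1*1/2, 0/1 + 1/1*5/6) = [1/2, 5/6) <- contains code 19/27
  'd': [0/1 + 1/1*5/6, 0/1 + 1/1*1/1) = [5/6, 1/1)
  emit 'f', narrow to [1/2, 5/6)
Step 2: interval [1/2, 5/6), width = 5/6 - 1/2 = 1/3
  'a': [1/2 + 1/3*0/1, 1/2 + 1/3*1/6) = [1/2, 5/9)
  'b': [1/2 + 1/3*1/6, 1/2 + 1/3*1/2) = [5/9, 2/3)
  'f': [1/2 + 1/3*1/2, 1/2 + 1/3*5/6) = [2/3, 7/9) <- contains code 19/27
  'd': [1/2 + 1/3*5/6, 1/2 + 1/3*1/1) = [7/9, 5/6)
  emit 'f', narrow to [2/3, 7/9)
Step 3: interval [2/3, 7/9), width = 7/9 - 2/3 = 1/9
  'a': [2/3 + 1/9*0/1, 2/3 + 1/9*1/6) = [2/3, 37/54)
  'b': [2/3 + 1/9*1/6, 2/3 + 1/9*1/2) = [37/54, 13/18) <- contains code 19/27
  'f': [2/3 + 1/9*1/2, 2/3 + 1/9*5/6) = [13/18, 41/54)
  'd': [2/3 + 1/9*5/6, 2/3 + 1/9*1/1) = [41/54, 7/9)
  emit 'b', narrow to [37/54, 13/18)

Answer: ffb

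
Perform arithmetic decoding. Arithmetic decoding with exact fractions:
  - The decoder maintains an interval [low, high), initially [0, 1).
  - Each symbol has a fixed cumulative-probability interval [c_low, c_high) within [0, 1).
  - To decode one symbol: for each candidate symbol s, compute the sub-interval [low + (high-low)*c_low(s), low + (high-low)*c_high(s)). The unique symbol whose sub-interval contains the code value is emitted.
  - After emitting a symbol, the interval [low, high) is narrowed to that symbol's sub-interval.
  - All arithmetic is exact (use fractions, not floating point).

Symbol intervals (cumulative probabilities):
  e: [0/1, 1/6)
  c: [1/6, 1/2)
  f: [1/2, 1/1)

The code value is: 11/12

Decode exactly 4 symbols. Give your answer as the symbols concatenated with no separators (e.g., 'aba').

Answer: fffc

Derivation:
Step 1: interval [0/1, 1/1), width = 1/1 - 0/1 = 1/1
  'e': [0/1 + 1/1*0/1, 0/1 + 1/1*1/6) = [0/1, 1/6)
  'c': [0/1 + 1/1*1/6, 0/1 + 1/1*1/2) = [1/6, 1/2)
  'f': [0/1 + 1/1*1/2, 0/1 + 1/1*1/1) = [1/2, 1/1) <- contains code 11/12
  emit 'f', narrow to [1/2, 1/1)
Step 2: interval [1/2, 1/1), width = 1/1 - 1/2 = 1/2
  'e': [1/2 + 1/2*0/1, 1/2 + 1/2*1/6) = [1/2, 7/12)
  'c': [1/2 + 1/2*1/6, 1/2 + 1/2*1/2) = [7/12, 3/4)
  'f': [1/2 + 1/2*1/2, 1/2 + 1/2*1/1) = [3/4, 1/1) <- contains code 11/12
  emit 'f', narrow to [3/4, 1/1)
Step 3: interval [3/4, 1/1), width = 1/1 - 3/4 = 1/4
  'e': [3/4 + 1/4*0/1, 3/4 + 1/4*1/6) = [3/4, 19/24)
  'c': [3/4 + 1/4*1/6, 3/4 + 1/4*1/2) = [19/24, 7/8)
  'f': [3/4 + 1/4*1/2, 3/4 + 1/4*1/1) = [7/8, 1/1) <- contains code 11/12
  emit 'f', narrow to [7/8, 1/1)
Step 4: interval [7/8, 1/1), width = 1/1 - 7/8 = 1/8
  'e': [7/8 + 1/8*0/1, 7/8 + 1/8*1/6) = [7/8, 43/48)
  'c': [7/8 + 1/8*1/6, 7/8 + 1/8*1/2) = [43/48, 15/16) <- contains code 11/12
  'f': [7/8 + 1/8*1/2, 7/8 + 1/8*1/1) = [15/16, 1/1)
  emit 'c', narrow to [43/48, 15/16)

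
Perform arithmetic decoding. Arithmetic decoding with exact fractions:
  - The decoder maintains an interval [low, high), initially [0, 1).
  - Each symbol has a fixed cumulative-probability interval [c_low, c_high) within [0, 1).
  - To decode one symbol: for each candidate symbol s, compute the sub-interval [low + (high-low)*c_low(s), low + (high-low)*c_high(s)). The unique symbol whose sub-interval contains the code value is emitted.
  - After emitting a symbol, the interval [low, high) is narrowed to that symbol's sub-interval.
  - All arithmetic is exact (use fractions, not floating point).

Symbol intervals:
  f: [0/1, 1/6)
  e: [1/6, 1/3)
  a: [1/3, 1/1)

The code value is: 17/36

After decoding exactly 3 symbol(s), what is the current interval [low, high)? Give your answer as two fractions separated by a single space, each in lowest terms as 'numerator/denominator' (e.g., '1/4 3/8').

Answer: 25/54 13/27

Derivation:
Step 1: interval [0/1, 1/1), width = 1/1 - 0/1 = 1/1
  'f': [0/1 + 1/1*0/1, 0/1 + 1/1*1/6) = [0/1, 1/6)
  'e': [0/1 + 1/1*1/6, 0/1 + 1/1*1/3) = [1/6, 1/3)
  'a': [0/1 + 1/1*1/3, 0/1 + 1/1*1/1) = [1/3, 1/1) <- contains code 17/36
  emit 'a', narrow to [1/3, 1/1)
Step 2: interval [1/3, 1/1), width = 1/1 - 1/3 = 2/3
  'f': [1/3 + 2/3*0/1, 1/3 + 2/3*1/6) = [1/3, 4/9)
  'e': [1/3 + 2/3*1/6, 1/3 + 2/3*1/3) = [4/9, 5/9) <- contains code 17/36
  'a': [1/3 + 2/3*1/3, 1/3 + 2/3*1/1) = [5/9, 1/1)
  emit 'e', narrow to [4/9, 5/9)
Step 3: interval [4/9, 5/9), width = 5/9 - 4/9 = 1/9
  'f': [4/9 + 1/9*0/1, 4/9 + 1/9*1/6) = [4/9, 25/54)
  'e': [4/9 + 1/9*1/6, 4/9 + 1/9*1/3) = [25/54, 13/27) <- contains code 17/36
  'a': [4/9 + 1/9*1/3, 4/9 + 1/9*1/1) = [13/27, 5/9)
  emit 'e', narrow to [25/54, 13/27)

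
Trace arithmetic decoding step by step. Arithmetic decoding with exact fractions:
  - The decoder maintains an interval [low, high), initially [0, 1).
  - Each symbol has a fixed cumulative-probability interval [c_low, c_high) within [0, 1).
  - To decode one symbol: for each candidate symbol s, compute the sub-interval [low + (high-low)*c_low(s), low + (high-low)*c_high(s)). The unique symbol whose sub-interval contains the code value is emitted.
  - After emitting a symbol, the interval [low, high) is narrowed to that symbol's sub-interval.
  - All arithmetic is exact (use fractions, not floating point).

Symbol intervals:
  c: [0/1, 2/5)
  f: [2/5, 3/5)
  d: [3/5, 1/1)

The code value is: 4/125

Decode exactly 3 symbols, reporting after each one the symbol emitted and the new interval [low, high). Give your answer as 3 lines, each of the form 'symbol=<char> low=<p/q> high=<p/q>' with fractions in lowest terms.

Answer: symbol=c low=0/1 high=2/5
symbol=c low=0/1 high=4/25
symbol=c low=0/1 high=8/125

Derivation:
Step 1: interval [0/1, 1/1), width = 1/1 - 0/1 = 1/1
  'c': [0/1 + 1/1*0/1, 0/1 + 1/1*2/5) = [0/1, 2/5) <- contains code 4/125
  'f': [0/1 + 1/1*2/5, 0/1 + 1/1*3/5) = [2/5, 3/5)
  'd': [0/1 + 1/1*3/5, 0/1 + 1/1*1/1) = [3/5, 1/1)
  emit 'c', narrow to [0/1, 2/5)
Step 2: interval [0/1, 2/5), width = 2/5 - 0/1 = 2/5
  'c': [0/1 + 2/5*0/1, 0/1 + 2/5*2/5) = [0/1, 4/25) <- contains code 4/125
  'f': [0/1 + 2/5*2/5, 0/1 + 2/5*3/5) = [4/25, 6/25)
  'd': [0/1 + 2/5*3/5, 0/1 + 2/5*1/1) = [6/25, 2/5)
  emit 'c', narrow to [0/1, 4/25)
Step 3: interval [0/1, 4/25), width = 4/25 - 0/1 = 4/25
  'c': [0/1 + 4/25*0/1, 0/1 + 4/25*2/5) = [0/1, 8/125) <- contains code 4/125
  'f': [0/1 + 4/25*2/5, 0/1 + 4/25*3/5) = [8/125, 12/125)
  'd': [0/1 + 4/25*3/5, 0/1 + 4/25*1/1) = [12/125, 4/25)
  emit 'c', narrow to [0/1, 8/125)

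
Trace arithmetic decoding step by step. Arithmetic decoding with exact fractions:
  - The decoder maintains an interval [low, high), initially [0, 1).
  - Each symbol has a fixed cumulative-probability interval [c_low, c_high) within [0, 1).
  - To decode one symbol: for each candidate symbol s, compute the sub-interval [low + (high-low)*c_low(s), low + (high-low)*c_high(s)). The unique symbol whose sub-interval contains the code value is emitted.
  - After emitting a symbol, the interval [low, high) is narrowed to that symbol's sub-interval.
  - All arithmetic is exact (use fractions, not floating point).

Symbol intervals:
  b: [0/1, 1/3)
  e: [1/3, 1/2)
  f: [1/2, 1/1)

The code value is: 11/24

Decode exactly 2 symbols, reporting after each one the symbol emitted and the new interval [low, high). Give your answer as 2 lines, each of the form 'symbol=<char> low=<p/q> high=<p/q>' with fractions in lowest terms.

Answer: symbol=e low=1/3 high=1/2
symbol=f low=5/12 high=1/2

Derivation:
Step 1: interval [0/1, 1/1), width = 1/1 - 0/1 = 1/1
  'b': [0/1 + 1/1*0/1, 0/1 + 1/1*1/3) = [0/1, 1/3)
  'e': [0/1 + 1/1*1/3, 0/1 + 1/1*1/2) = [1/3, 1/2) <- contains code 11/24
  'f': [0/1 + 1/1*1/2, 0/1 + 1/1*1/1) = [1/2, 1/1)
  emit 'e', narrow to [1/3, 1/2)
Step 2: interval [1/3, 1/2), width = 1/2 - 1/3 = 1/6
  'b': [1/3 + 1/6*0/1, 1/3 + 1/6*1/3) = [1/3, 7/18)
  'e': [1/3 + 1/6*1/3, 1/3 + 1/6*1/2) = [7/18, 5/12)
  'f': [1/3 + 1/6*1/2, 1/3 + 1/6*1/1) = [5/12, 1/2) <- contains code 11/24
  emit 'f', narrow to [5/12, 1/2)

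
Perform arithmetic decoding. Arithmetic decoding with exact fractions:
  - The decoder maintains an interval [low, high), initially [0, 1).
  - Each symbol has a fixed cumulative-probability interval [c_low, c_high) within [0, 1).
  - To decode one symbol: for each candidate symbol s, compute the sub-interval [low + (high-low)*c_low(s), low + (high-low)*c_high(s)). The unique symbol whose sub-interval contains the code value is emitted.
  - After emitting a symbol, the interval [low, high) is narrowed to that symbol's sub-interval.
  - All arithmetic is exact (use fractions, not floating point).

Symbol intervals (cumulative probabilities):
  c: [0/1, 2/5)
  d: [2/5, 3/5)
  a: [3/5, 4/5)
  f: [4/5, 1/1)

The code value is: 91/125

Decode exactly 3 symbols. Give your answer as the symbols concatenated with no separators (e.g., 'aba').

Step 1: interval [0/1, 1/1), width = 1/1 - 0/1 = 1/1
  'c': [0/1 + 1/1*0/1, 0/1 + 1/1*2/5) = [0/1, 2/5)
  'd': [0/1 + 1/1*2/5, 0/1 + 1/1*3/5) = [2/5, 3/5)
  'a': [0/1 + 1/1*3/5, 0/1 + 1/1*4/5) = [3/5, 4/5) <- contains code 91/125
  'f': [0/1 + 1/1*4/5, 0/1 + 1/1*1/1) = [4/5, 1/1)
  emit 'a', narrow to [3/5, 4/5)
Step 2: interval [3/5, 4/5), width = 4/5 - 3/5 = 1/5
  'c': [3/5 + 1/5*0/1, 3/5 + 1/5*2/5) = [3/5, 17/25)
  'd': [3/5 + 1/5*2/5, 3/5 + 1/5*3/5) = [17/25, 18/25)
  'a': [3/5 + 1/5*3/5, 3/5 + 1/5*4/5) = [18/25, 19/25) <- contains code 91/125
  'f': [3/5 + 1/5*4/5, 3/5 + 1/5*1/1) = [19/25, 4/5)
  emit 'a', narrow to [18/25, 19/25)
Step 3: interval [18/25, 19/25), width = 19/25 - 18/25 = 1/25
  'c': [18/25 + 1/25*0/1, 18/25 + 1/25*2/5) = [18/25, 92/125) <- contains code 91/125
  'd': [18/25 + 1/25*2/5, 18/25 + 1/25*3/5) = [92/125, 93/125)
  'a': [18/25 + 1/25*3/5, 18/25 + 1/25*4/5) = [93/125, 94/125)
  'f': [18/25 + 1/25*4/5, 18/25 + 1/25*1/1) = [94/125, 19/25)
  emit 'c', narrow to [18/25, 92/125)

Answer: aac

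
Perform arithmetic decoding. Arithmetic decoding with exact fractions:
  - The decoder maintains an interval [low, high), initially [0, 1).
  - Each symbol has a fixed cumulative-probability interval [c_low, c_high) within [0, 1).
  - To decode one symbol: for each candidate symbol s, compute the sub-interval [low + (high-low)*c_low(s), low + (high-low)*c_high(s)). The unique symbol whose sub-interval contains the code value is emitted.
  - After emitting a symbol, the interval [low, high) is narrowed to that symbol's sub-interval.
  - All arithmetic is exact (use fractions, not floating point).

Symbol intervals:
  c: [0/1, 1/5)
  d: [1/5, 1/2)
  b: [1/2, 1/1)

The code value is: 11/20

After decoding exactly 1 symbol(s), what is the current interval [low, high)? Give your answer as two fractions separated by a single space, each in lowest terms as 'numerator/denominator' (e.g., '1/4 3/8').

Step 1: interval [0/1, 1/1), width = 1/1 - 0/1 = 1/1
  'c': [0/1 + 1/1*0/1, 0/1 + 1/1*1/5) = [0/1, 1/5)
  'd': [0/1 + 1/1*1/5, 0/1 + 1/1*1/2) = [1/5, 1/2)
  'b': [0/1 + 1/1*1/2, 0/1 + 1/1*1/1) = [1/2, 1/1) <- contains code 11/20
  emit 'b', narrow to [1/2, 1/1)

Answer: 1/2 1/1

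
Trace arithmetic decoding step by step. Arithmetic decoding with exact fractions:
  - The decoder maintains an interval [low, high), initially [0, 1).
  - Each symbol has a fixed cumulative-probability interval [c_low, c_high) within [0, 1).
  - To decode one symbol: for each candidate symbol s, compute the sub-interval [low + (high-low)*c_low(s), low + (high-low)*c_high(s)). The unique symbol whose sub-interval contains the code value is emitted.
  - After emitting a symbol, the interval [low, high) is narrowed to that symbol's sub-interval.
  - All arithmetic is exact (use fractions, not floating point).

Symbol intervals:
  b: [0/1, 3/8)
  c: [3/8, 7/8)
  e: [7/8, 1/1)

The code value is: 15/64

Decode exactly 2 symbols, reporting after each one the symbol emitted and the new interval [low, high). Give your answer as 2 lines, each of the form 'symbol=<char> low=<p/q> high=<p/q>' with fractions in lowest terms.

Step 1: interval [0/1, 1/1), width = 1/1 - 0/1 = 1/1
  'b': [0/1 + 1/1*0/1, 0/1 + 1/1*3/8) = [0/1, 3/8) <- contains code 15/64
  'c': [0/1 + 1/1*3/8, 0/1 + 1/1*7/8) = [3/8, 7/8)
  'e': [0/1 + 1/1*7/8, 0/1 + 1/1*1/1) = [7/8, 1/1)
  emit 'b', narrow to [0/1, 3/8)
Step 2: interval [0/1, 3/8), width = 3/8 - 0/1 = 3/8
  'b': [0/1 + 3/8*0/1, 0/1 + 3/8*3/8) = [0/1, 9/64)
  'c': [0/1 + 3/8*3/8, 0/1 + 3/8*7/8) = [9/64, 21/64) <- contains code 15/64
  'e': [0/1 + 3/8*7/8, 0/1 + 3/8*1/1) = [21/64, 3/8)
  emit 'c', narrow to [9/64, 21/64)

Answer: symbol=b low=0/1 high=3/8
symbol=c low=9/64 high=21/64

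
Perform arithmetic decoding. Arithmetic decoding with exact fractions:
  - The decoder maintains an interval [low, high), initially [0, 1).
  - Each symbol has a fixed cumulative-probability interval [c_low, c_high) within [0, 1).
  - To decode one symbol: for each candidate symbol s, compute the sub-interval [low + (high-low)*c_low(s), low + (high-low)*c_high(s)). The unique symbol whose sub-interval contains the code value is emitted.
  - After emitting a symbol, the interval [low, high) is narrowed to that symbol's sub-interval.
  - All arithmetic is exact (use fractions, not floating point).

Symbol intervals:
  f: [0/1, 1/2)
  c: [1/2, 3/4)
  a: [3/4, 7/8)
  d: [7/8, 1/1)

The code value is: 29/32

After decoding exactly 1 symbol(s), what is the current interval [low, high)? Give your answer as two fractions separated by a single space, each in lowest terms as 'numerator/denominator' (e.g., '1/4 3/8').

Answer: 7/8 1/1

Derivation:
Step 1: interval [0/1, 1/1), width = 1/1 - 0/1 = 1/1
  'f': [0/1 + 1/1*0/1, 0/1 + 1/1*1/2) = [0/1, 1/2)
  'c': [0/1 + 1/1*1/2, 0/1 + 1/1*3/4) = [1/2, 3/4)
  'a': [0/1 + 1/1*3/4, 0/1 + 1/1*7/8) = [3/4, 7/8)
  'd': [0/1 + 1/1*7/8, 0/1 + 1/1*1/1) = [7/8, 1/1) <- contains code 29/32
  emit 'd', narrow to [7/8, 1/1)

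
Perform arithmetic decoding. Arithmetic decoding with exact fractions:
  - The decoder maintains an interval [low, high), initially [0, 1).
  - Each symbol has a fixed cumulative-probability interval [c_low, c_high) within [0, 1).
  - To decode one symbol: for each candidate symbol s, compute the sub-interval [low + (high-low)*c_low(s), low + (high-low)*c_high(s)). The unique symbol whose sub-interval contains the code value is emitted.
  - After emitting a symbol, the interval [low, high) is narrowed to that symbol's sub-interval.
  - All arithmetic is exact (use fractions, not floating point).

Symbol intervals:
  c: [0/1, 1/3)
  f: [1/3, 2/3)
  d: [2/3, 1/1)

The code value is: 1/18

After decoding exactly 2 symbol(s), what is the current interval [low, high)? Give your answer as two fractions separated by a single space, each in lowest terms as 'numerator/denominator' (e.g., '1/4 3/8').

Step 1: interval [0/1, 1/1), width = 1/1 - 0/1 = 1/1
  'c': [0/1 + 1/1*0/1, 0/1 + 1/1*1/3) = [0/1, 1/3) <- contains code 1/18
  'f': [0/1 + 1/1*1/3, 0/1 + 1/1*2/3) = [1/3, 2/3)
  'd': [0/1 + 1/1*2/3, 0/1 + 1/1*1/1) = [2/3, 1/1)
  emit 'c', narrow to [0/1, 1/3)
Step 2: interval [0/1, 1/3), width = 1/3 - 0/1 = 1/3
  'c': [0/1 + 1/3*0/1, 0/1 + 1/3*1/3) = [0/1, 1/9) <- contains code 1/18
  'f': [0/1 + 1/3*1/3, 0/1 + 1/3*2/3) = [1/9, 2/9)
  'd': [0/1 + 1/3*2/3, 0/1 + 1/3*1/1) = [2/9, 1/3)
  emit 'c', narrow to [0/1, 1/9)

Answer: 0/1 1/9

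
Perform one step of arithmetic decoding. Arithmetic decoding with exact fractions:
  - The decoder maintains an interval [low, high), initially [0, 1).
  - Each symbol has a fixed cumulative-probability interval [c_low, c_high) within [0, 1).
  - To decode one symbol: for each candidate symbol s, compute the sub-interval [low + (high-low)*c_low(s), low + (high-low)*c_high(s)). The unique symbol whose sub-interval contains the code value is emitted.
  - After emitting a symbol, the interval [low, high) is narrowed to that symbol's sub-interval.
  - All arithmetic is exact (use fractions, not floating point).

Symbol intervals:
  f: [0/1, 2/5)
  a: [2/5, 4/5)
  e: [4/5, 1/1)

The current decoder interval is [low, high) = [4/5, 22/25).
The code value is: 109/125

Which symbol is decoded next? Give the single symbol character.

Interval width = high − low = 22/25 − 4/5 = 2/25
Scaled code = (code − low) / width = (109/125 − 4/5) / 2/25 = 9/10
  f: [0/1, 2/5) 
  a: [2/5, 4/5) 
  e: [4/5, 1/1) ← scaled code falls here ✓

Answer: e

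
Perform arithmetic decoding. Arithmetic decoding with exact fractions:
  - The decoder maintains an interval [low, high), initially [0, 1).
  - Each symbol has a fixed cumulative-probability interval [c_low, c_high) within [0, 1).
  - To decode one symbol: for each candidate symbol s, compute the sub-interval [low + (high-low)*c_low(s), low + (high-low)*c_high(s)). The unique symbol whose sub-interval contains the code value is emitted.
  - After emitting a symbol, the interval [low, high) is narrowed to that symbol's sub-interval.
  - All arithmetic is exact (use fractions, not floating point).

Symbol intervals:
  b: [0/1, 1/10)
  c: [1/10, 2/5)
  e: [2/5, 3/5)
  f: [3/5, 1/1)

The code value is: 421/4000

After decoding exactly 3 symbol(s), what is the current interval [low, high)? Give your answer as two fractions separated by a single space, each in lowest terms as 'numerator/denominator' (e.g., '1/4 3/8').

Answer: 103/1000 14/125

Derivation:
Step 1: interval [0/1, 1/1), width = 1/1 - 0/1 = 1/1
  'b': [0/1 + 1/1*0/1, 0/1 + 1/1*1/10) = [0/1, 1/10)
  'c': [0/1 + 1/1*1/10, 0/1 + 1/1*2/5) = [1/10, 2/5) <- contains code 421/4000
  'e': [0/1 + 1/1*2/5, 0/1 + 1/1*3/5) = [2/5, 3/5)
  'f': [0/1 + 1/1*3/5, 0/1 + 1/1*1/1) = [3/5, 1/1)
  emit 'c', narrow to [1/10, 2/5)
Step 2: interval [1/10, 2/5), width = 2/5 - 1/10 = 3/10
  'b': [1/10 + 3/10*0/1, 1/10 + 3/10*1/10) = [1/10, 13/100) <- contains code 421/4000
  'c': [1/10 + 3/10*1/10, 1/10 + 3/10*2/5) = [13/100, 11/50)
  'e': [1/10 + 3/10*2/5, 1/10 + 3/10*3/5) = [11/50, 7/25)
  'f': [1/10 + 3/10*3/5, 1/10 + 3/10*1/1) = [7/25, 2/5)
  emit 'b', narrow to [1/10, 13/100)
Step 3: interval [1/10, 13/100), width = 13/100 - 1/10 = 3/100
  'b': [1/10 + 3/100*0/1, 1/10 + 3/100*1/10) = [1/10, 103/1000)
  'c': [1/10 + 3/100*1/10, 1/10 + 3/100*2/5) = [103/1000, 14/125) <- contains code 421/4000
  'e': [1/10 + 3/100*2/5, 1/10 + 3/100*3/5) = [14/125, 59/500)
  'f': [1/10 + 3/100*3/5, 1/10 + 3/100*1/1) = [59/500, 13/100)
  emit 'c', narrow to [103/1000, 14/125)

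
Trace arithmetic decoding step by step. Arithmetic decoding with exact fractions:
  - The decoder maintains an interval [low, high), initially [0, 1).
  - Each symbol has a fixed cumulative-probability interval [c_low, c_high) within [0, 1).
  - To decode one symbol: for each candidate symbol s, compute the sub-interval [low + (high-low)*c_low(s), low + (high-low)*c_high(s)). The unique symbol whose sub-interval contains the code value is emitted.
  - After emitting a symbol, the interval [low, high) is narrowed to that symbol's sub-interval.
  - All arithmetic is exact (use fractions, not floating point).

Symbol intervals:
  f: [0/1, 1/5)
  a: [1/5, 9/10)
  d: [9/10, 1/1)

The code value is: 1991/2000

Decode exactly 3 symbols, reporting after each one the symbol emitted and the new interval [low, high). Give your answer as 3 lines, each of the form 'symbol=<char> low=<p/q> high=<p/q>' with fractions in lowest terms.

Step 1: interval [0/1, 1/1), width = 1/1 - 0/1 = 1/1
  'f': [0/1 + 1/1*0/1, 0/1 + 1/1*1/5) = [0/1, 1/5)
  'a': [0/1 + 1/1*1/5, 0/1 + 1/1*9/10) = [1/5, 9/10)
  'd': [0/1 + 1/1*9/10, 0/1 + 1/1*1/1) = [9/10, 1/1) <- contains code 1991/2000
  emit 'd', narrow to [9/10, 1/1)
Step 2: interval [9/10, 1/1), width = 1/1 - 9/10 = 1/10
  'f': [9/10 + 1/10*0/1, 9/10 + 1/10*1/5) = [9/10, 23/25)
  'a': [9/10 + 1/10*1/5, 9/10 + 1/10*9/10) = [23/25, 99/100)
  'd': [9/10 + 1/10*9/10, 9/10 + 1/10*1/1) = [99/100, 1/1) <- contains code 1991/2000
  emit 'd', narrow to [99/100, 1/1)
Step 3: interval [99/100, 1/1), width = 1/1 - 99/100 = 1/100
  'f': [99/100 + 1/100*0/1, 99/100 + 1/100*1/5) = [99/100, 124/125)
  'a': [99/100 + 1/100*1/5, 99/100 + 1/100*9/10) = [124/125, 999/1000) <- contains code 1991/2000
  'd': [99/100 + 1/100*9/10, 99/100 + 1/100*1/1) = [999/1000, 1/1)
  emit 'a', narrow to [124/125, 999/1000)

Answer: symbol=d low=9/10 high=1/1
symbol=d low=99/100 high=1/1
symbol=a low=124/125 high=999/1000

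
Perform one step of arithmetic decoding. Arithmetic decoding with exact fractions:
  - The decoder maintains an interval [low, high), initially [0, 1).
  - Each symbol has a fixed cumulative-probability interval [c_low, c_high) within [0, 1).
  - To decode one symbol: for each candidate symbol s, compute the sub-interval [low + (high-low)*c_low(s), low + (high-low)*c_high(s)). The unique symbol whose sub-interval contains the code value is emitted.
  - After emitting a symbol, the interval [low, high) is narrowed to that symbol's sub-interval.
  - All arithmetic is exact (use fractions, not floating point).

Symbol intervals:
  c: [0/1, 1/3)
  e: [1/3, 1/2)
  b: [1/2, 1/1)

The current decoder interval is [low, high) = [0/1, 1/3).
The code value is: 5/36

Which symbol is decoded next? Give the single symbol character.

Interval width = high − low = 1/3 − 0/1 = 1/3
Scaled code = (code − low) / width = (5/36 − 0/1) / 1/3 = 5/12
  c: [0/1, 1/3) 
  e: [1/3, 1/2) ← scaled code falls here ✓
  b: [1/2, 1/1) 

Answer: e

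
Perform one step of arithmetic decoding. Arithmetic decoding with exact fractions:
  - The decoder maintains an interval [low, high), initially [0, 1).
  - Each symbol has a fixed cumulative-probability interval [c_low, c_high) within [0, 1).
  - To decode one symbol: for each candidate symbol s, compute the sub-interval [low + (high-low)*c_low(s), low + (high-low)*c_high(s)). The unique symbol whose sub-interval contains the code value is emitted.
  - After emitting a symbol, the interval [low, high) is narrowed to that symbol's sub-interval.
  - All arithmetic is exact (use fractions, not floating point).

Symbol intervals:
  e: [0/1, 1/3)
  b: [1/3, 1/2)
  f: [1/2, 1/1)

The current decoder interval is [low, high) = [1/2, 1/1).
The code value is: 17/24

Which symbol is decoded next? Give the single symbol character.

Answer: b

Derivation:
Interval width = high − low = 1/1 − 1/2 = 1/2
Scaled code = (code − low) / width = (17/24 − 1/2) / 1/2 = 5/12
  e: [0/1, 1/3) 
  b: [1/3, 1/2) ← scaled code falls here ✓
  f: [1/2, 1/1) 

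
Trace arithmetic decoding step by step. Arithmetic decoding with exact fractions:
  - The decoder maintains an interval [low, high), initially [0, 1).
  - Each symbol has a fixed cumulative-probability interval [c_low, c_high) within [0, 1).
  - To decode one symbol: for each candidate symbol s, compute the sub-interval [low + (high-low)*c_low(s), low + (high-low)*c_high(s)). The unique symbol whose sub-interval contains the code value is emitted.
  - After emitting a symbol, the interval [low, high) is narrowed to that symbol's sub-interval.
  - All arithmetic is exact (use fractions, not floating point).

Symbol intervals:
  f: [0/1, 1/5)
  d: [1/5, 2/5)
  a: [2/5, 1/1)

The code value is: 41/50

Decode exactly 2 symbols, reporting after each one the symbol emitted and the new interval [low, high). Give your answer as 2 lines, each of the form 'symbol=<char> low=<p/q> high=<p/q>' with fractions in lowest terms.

Step 1: interval [0/1, 1/1), width = 1/1 - 0/1 = 1/1
  'f': [0/1 + 1/1*0/1, 0/1 + 1/1*1/5) = [0/1, 1/5)
  'd': [0/1 + 1/1*1/5, 0/1 + 1/1*2/5) = [1/5, 2/5)
  'a': [0/1 + 1/1*2/5, 0/1 + 1/1*1/1) = [2/5, 1/1) <- contains code 41/50
  emit 'a', narrow to [2/5, 1/1)
Step 2: interval [2/5, 1/1), width = 1/1 - 2/5 = 3/5
  'f': [2/5 + 3/5*0/1, 2/5 + 3/5*1/5) = [2/5, 13/25)
  'd': [2/5 + 3/5*1/5, 2/5 + 3/5*2/5) = [13/25, 16/25)
  'a': [2/5 + 3/5*2/5, 2/5 + 3/5*1/1) = [16/25, 1/1) <- contains code 41/50
  emit 'a', narrow to [16/25, 1/1)

Answer: symbol=a low=2/5 high=1/1
symbol=a low=16/25 high=1/1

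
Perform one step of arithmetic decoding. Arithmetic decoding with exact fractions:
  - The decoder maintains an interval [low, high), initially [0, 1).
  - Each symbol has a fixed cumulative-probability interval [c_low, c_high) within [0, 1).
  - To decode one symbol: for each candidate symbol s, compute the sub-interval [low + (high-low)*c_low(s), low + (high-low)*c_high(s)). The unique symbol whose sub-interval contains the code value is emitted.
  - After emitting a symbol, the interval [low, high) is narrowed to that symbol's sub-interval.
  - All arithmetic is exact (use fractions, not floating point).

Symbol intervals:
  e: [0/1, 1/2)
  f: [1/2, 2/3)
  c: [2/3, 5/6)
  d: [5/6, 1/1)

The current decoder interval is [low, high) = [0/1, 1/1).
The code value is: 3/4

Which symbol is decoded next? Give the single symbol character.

Answer: c

Derivation:
Interval width = high − low = 1/1 − 0/1 = 1/1
Scaled code = (code − low) / width = (3/4 − 0/1) / 1/1 = 3/4
  e: [0/1, 1/2) 
  f: [1/2, 2/3) 
  c: [2/3, 5/6) ← scaled code falls here ✓
  d: [5/6, 1/1) 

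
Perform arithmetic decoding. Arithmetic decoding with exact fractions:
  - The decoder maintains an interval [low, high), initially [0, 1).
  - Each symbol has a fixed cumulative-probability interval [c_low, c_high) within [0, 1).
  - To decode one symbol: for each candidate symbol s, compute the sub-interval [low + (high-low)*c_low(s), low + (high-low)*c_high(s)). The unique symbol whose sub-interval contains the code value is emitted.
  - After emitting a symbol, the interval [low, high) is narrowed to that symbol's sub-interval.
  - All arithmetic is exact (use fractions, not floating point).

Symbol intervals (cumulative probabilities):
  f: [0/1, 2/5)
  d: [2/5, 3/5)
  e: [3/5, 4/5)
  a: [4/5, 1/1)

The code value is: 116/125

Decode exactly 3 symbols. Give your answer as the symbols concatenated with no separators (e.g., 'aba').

Answer: aef

Derivation:
Step 1: interval [0/1, 1/1), width = 1/1 - 0/1 = 1/1
  'f': [0/1 + 1/1*0/1, 0/1 + 1/1*2/5) = [0/1, 2/5)
  'd': [0/1 + 1/1*2/5, 0/1 + 1/1*3/5) = [2/5, 3/5)
  'e': [0/1 + 1/1*3/5, 0/1 + 1/1*4/5) = [3/5, 4/5)
  'a': [0/1 + 1/1*4/5, 0/1 + 1/1*1/1) = [4/5, 1/1) <- contains code 116/125
  emit 'a', narrow to [4/5, 1/1)
Step 2: interval [4/5, 1/1), width = 1/1 - 4/5 = 1/5
  'f': [4/5 + 1/5*0/1, 4/5 + 1/5*2/5) = [4/5, 22/25)
  'd': [4/5 + 1/5*2/5, 4/5 + 1/5*3/5) = [22/25, 23/25)
  'e': [4/5 + 1/5*3/5, 4/5 + 1/5*4/5) = [23/25, 24/25) <- contains code 116/125
  'a': [4/5 + 1/5*4/5, 4/5 + 1/5*1/1) = [24/25, 1/1)
  emit 'e', narrow to [23/25, 24/25)
Step 3: interval [23/25, 24/25), width = 24/25 - 23/25 = 1/25
  'f': [23/25 + 1/25*0/1, 23/25 + 1/25*2/5) = [23/25, 117/125) <- contains code 116/125
  'd': [23/25 + 1/25*2/5, 23/25 + 1/25*3/5) = [117/125, 118/125)
  'e': [23/25 + 1/25*3/5, 23/25 + 1/25*4/5) = [118/125, 119/125)
  'a': [23/25 + 1/25*4/5, 23/25 + 1/25*1/1) = [119/125, 24/25)
  emit 'f', narrow to [23/25, 117/125)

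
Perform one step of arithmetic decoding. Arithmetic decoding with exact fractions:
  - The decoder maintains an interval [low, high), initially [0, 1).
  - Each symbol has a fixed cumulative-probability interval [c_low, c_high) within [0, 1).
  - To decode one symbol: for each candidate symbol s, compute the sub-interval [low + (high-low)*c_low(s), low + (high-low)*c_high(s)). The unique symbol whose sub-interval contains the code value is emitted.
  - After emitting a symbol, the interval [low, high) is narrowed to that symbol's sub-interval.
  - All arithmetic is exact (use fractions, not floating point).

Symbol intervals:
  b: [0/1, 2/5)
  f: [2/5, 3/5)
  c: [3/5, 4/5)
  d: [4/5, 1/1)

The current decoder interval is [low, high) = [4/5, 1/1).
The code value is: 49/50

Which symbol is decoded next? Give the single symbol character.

Answer: d

Derivation:
Interval width = high − low = 1/1 − 4/5 = 1/5
Scaled code = (code − low) / width = (49/50 − 4/5) / 1/5 = 9/10
  b: [0/1, 2/5) 
  f: [2/5, 3/5) 
  c: [3/5, 4/5) 
  d: [4/5, 1/1) ← scaled code falls here ✓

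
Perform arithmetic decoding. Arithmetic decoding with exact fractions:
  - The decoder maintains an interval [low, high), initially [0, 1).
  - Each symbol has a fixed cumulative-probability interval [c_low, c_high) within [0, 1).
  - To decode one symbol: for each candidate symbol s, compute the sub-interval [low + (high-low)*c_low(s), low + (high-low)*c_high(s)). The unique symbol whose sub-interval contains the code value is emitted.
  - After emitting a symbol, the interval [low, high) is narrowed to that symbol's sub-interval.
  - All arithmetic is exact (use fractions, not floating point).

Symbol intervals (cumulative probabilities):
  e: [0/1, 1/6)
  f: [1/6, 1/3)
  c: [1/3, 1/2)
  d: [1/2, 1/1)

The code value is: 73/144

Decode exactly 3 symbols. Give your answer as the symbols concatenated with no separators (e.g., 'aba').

Answer: dee

Derivation:
Step 1: interval [0/1, 1/1), width = 1/1 - 0/1 = 1/1
  'e': [0/1 + 1/1*0/1, 0/1 + 1/1*1/6) = [0/1, 1/6)
  'f': [0/1 + 1/1*1/6, 0/1 + 1/1*1/3) = [1/6, 1/3)
  'c': [0/1 + 1/1*1/3, 0/1 + 1/1*1/2) = [1/3, 1/2)
  'd': [0/1 + 1/1*1/2, 0/1 + 1/1*1/1) = [1/2, 1/1) <- contains code 73/144
  emit 'd', narrow to [1/2, 1/1)
Step 2: interval [1/2, 1/1), width = 1/1 - 1/2 = 1/2
  'e': [1/2 + 1/2*0/1, 1/2 + 1/2*1/6) = [1/2, 7/12) <- contains code 73/144
  'f': [1/2 + 1/2*1/6, 1/2 + 1/2*1/3) = [7/12, 2/3)
  'c': [1/2 + 1/2*1/3, 1/2 + 1/2*1/2) = [2/3, 3/4)
  'd': [1/2 + 1/2*1/2, 1/2 + 1/2*1/1) = [3/4, 1/1)
  emit 'e', narrow to [1/2, 7/12)
Step 3: interval [1/2, 7/12), width = 7/12 - 1/2 = 1/12
  'e': [1/2 + 1/12*0/1, 1/2 + 1/12*1/6) = [1/2, 37/72) <- contains code 73/144
  'f': [1/2 + 1/12*1/6, 1/2 + 1/12*1/3) = [37/72, 19/36)
  'c': [1/2 + 1/12*1/3, 1/2 + 1/12*1/2) = [19/36, 13/24)
  'd': [1/2 + 1/12*1/2, 1/2 + 1/12*1/1) = [13/24, 7/12)
  emit 'e', narrow to [1/2, 37/72)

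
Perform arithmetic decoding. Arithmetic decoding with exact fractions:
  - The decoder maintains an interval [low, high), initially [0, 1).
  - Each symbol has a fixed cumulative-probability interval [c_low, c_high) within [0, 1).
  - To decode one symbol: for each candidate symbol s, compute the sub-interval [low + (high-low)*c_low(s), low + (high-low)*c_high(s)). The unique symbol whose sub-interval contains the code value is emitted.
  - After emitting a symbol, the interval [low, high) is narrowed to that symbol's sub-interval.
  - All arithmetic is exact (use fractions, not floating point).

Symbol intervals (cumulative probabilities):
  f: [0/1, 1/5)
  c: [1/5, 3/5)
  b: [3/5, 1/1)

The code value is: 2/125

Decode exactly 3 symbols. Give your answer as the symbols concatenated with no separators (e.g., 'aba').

Step 1: interval [0/1, 1/1), width = 1/1 - 0/1 = 1/1
  'f': [0/1 + 1/1*0/1, 0/1 + 1/1*1/5) = [0/1, 1/5) <- contains code 2/125
  'c': [0/1 + 1/1*1/5, 0/1 + 1/1*3/5) = [1/5, 3/5)
  'b': [0/1 + 1/1*3/5, 0/1 + 1/1*1/1) = [3/5, 1/1)
  emit 'f', narrow to [0/1, 1/5)
Step 2: interval [0/1, 1/5), width = 1/5 - 0/1 = 1/5
  'f': [0/1 + 1/5*0/1, 0/1 + 1/5*1/5) = [0/1, 1/25) <- contains code 2/125
  'c': [0/1 + 1/5*1/5, 0/1 + 1/5*3/5) = [1/25, 3/25)
  'b': [0/1 + 1/5*3/5, 0/1 + 1/5*1/1) = [3/25, 1/5)
  emit 'f', narrow to [0/1, 1/25)
Step 3: interval [0/1, 1/25), width = 1/25 - 0/1 = 1/25
  'f': [0/1 + 1/25*0/1, 0/1 + 1/25*1/5) = [0/1, 1/125)
  'c': [0/1 + 1/25*1/5, 0/1 + 1/25*3/5) = [1/125, 3/125) <- contains code 2/125
  'b': [0/1 + 1/25*3/5, 0/1 + 1/25*1/1) = [3/125, 1/25)
  emit 'c', narrow to [1/125, 3/125)

Answer: ffc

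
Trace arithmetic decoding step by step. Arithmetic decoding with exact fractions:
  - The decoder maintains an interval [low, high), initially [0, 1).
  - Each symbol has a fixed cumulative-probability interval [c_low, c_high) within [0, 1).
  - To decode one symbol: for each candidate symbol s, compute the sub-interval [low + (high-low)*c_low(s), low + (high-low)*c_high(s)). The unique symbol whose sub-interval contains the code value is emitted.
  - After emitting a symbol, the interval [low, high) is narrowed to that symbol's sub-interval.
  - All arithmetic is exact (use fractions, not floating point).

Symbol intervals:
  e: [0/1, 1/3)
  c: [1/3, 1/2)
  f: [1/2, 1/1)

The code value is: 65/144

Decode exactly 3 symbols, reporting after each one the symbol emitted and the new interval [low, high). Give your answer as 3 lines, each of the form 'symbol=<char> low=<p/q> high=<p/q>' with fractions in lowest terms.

Step 1: interval [0/1, 1/1), width = 1/1 - 0/1 = 1/1
  'e': [0/1 + 1/1*0/1, 0/1 + 1/1*1/3) = [0/1, 1/3)
  'c': [0/1 + 1/1*1/3, 0/1 + 1/1*1/2) = [1/3, 1/2) <- contains code 65/144
  'f': [0/1 + 1/1*1/2, 0/1 + 1/1*1/1) = [1/2, 1/1)
  emit 'c', narrow to [1/3, 1/2)
Step 2: interval [1/3, 1/2), width = 1/2 - 1/3 = 1/6
  'e': [1/3 + 1/6*0/1, 1/3 + 1/6*1/3) = [1/3, 7/18)
  'c': [1/3 + 1/6*1/3, 1/3 + 1/6*1/2) = [7/18, 5/12)
  'f': [1/3 + 1/6*1/2, 1/3 + 1/6*1/1) = [5/12, 1/2) <- contains code 65/144
  emit 'f', narrow to [5/12, 1/2)
Step 3: interval [5/12, 1/2), width = 1/2 - 5/12 = 1/12
  'e': [5/12 + 1/12*0/1, 5/12 + 1/12*1/3) = [5/12, 4/9)
  'c': [5/12 + 1/12*1/3, 5/12 + 1/12*1/2) = [4/9, 11/24) <- contains code 65/144
  'f': [5/12 + 1/12*1/2, 5/12 + 1/12*1/1) = [11/24, 1/2)
  emit 'c', narrow to [4/9, 11/24)

Answer: symbol=c low=1/3 high=1/2
symbol=f low=5/12 high=1/2
symbol=c low=4/9 high=11/24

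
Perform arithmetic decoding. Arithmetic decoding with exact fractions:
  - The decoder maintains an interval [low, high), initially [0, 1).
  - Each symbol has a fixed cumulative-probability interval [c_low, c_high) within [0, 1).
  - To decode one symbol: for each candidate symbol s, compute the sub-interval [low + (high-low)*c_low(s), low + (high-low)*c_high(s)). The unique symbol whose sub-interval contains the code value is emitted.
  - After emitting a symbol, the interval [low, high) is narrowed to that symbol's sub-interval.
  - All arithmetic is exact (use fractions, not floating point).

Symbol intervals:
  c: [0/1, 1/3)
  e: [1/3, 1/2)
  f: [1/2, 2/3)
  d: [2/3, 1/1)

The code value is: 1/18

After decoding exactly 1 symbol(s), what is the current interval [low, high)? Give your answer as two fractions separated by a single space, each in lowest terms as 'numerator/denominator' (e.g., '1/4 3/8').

Step 1: interval [0/1, 1/1), width = 1/1 - 0/1 = 1/1
  'c': [0/1 + 1/1*0/1, 0/1 + 1/1*1/3) = [0/1, 1/3) <- contains code 1/18
  'e': [0/1 + 1/1*1/3, 0/1 + 1/1*1/2) = [1/3, 1/2)
  'f': [0/1 + 1/1*1/2, 0/1 + 1/1*2/3) = [1/2, 2/3)
  'd': [0/1 + 1/1*2/3, 0/1 + 1/1*1/1) = [2/3, 1/1)
  emit 'c', narrow to [0/1, 1/3)

Answer: 0/1 1/3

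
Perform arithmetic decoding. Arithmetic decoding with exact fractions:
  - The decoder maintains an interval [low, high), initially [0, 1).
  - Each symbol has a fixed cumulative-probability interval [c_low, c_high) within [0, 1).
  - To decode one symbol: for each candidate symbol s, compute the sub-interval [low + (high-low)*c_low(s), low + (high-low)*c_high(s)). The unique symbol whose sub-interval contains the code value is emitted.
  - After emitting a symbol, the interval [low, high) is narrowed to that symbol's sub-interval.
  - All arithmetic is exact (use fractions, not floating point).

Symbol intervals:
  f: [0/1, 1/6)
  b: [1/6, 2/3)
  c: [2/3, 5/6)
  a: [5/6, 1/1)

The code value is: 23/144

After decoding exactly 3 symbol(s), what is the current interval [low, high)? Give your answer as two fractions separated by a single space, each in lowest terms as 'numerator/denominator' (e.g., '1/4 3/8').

Answer: 17/108 35/216

Derivation:
Step 1: interval [0/1, 1/1), width = 1/1 - 0/1 = 1/1
  'f': [0/1 + 1/1*0/1, 0/1 + 1/1*1/6) = [0/1, 1/6) <- contains code 23/144
  'b': [0/1 + 1/1*1/6, 0/1 + 1/1*2/3) = [1/6, 2/3)
  'c': [0/1 + 1/1*2/3, 0/1 + 1/1*5/6) = [2/3, 5/6)
  'a': [0/1 + 1/1*5/6, 0/1 + 1/1*1/1) = [5/6, 1/1)
  emit 'f', narrow to [0/1, 1/6)
Step 2: interval [0/1, 1/6), width = 1/6 - 0/1 = 1/6
  'f': [0/1 + 1/6*0/1, 0/1 + 1/6*1/6) = [0/1, 1/36)
  'b': [0/1 + 1/6*1/6, 0/1 + 1/6*2/3) = [1/36, 1/9)
  'c': [0/1 + 1/6*2/3, 0/1 + 1/6*5/6) = [1/9, 5/36)
  'a': [0/1 + 1/6*5/6, 0/1 + 1/6*1/1) = [5/36, 1/6) <- contains code 23/144
  emit 'a', narrow to [5/36, 1/6)
Step 3: interval [5/36, 1/6), width = 1/6 - 5/36 = 1/36
  'f': [5/36 + 1/36*0/1, 5/36 + 1/36*1/6) = [5/36, 31/216)
  'b': [5/36 + 1/36*1/6, 5/36 + 1/36*2/3) = [31/216, 17/108)
  'c': [5/36 + 1/36*2/3, 5/36 + 1/36*5/6) = [17/108, 35/216) <- contains code 23/144
  'a': [5/36 + 1/36*5/6, 5/36 + 1/36*1/1) = [35/216, 1/6)
  emit 'c', narrow to [17/108, 35/216)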